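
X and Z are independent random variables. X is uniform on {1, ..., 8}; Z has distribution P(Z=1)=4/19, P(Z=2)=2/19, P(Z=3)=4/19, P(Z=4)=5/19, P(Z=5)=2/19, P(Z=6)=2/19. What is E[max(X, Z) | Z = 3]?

P(Z = 3) = 4/19.
Summing max(X,Z)·P(x,y) over outcomes with Z = 3 gives 39/38.
E[max(X, Z) | Z = 3] = (39/38) / (4/19) = 39/8.

39/8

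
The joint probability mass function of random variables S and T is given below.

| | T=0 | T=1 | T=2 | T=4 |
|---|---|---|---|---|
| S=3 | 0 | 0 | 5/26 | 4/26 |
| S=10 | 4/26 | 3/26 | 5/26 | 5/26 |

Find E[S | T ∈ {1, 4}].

P(T ∈ {1, 4}) = 6/13.
Summing S·P(S=x,T=y) over the conditioning event gives 46/13.
E[S | T ∈ {1, 4}] = (46/13) / (6/13) = 23/3.

23/3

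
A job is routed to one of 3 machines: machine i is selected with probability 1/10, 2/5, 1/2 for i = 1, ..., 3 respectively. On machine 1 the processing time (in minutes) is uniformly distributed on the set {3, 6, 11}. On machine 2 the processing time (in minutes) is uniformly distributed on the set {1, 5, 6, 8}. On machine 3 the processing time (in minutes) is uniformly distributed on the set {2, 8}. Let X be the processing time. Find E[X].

31/6

E[X | machine 1] = (3+6+11)/3 = 20/3.
E[X | machine 2] = (1+5+6+8)/4 = 5.
E[X | machine 3] = (2+8)/2 = 5.
E[X] = (1/10)·(20/3) + (2/5)·(5) + (1/2)·(5) = 31/6.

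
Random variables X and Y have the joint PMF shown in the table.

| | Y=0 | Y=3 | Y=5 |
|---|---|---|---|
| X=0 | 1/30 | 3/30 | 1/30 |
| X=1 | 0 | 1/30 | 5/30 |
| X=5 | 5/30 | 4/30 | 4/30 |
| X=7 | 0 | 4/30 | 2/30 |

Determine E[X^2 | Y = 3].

P(Y = 3) = 2/5.
Σ X^2·P over the event = 0·(3/30) + 1·(1/30) + 25·(4/30) + 49·(4/30) = 99/10.
E[X^2 | Y = 3] = (99/10) / (2/5) = 99/4.

99/4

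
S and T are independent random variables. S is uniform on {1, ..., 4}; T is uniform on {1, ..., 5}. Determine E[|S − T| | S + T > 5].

Outcomes with S + T > 5: (1,5), (2,4), (2,5), (3,3), (3,4), (3,5), (4,2), (4,3), (4,4), (4,5), each with probability 1/20.
E[|S − T| | S + T > 5] = (4 + 2 + 3 + 0 + 1 + 2 + 2 + 1 + 0 + 1) / 10 = 8/5.

8/5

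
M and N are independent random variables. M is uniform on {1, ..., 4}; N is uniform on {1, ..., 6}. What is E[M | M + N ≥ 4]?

P(M + N ≥ 4) = 7/8.
Summing M·P(x,y) over outcomes with M + N ≥ 4 gives 7/3.
E[M | M + N ≥ 4] = (7/3) / (7/8) = 8/3.

8/3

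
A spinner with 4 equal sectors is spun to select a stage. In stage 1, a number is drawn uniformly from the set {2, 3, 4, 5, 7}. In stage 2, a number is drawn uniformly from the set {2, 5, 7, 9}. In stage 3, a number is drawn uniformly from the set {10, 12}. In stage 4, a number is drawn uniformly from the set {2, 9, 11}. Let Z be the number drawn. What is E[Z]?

1697/240

E[Z | stage 1] = (2+3+4+5+7)/5 = 21/5.
E[Z | stage 2] = (2+5+7+9)/4 = 23/4.
E[Z | stage 3] = (10+12)/2 = 11.
E[Z | stage 4] = (2+9+11)/3 = 22/3.
By the law of total expectation,
E[Z] = (1/4)·(21/5) + (1/4)·(23/4) + (1/4)·(11) + (1/4)·(22/3) = 1697/240.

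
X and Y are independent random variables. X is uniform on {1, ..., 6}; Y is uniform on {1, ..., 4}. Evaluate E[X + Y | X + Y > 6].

8

P(X + Y > 6) = 5/12.
Summing (X+Y)·P(x,y) over outcomes with X + Y > 6 gives 10/3.
E[X + Y | X + Y > 6] = (10/3) / (5/12) = 8.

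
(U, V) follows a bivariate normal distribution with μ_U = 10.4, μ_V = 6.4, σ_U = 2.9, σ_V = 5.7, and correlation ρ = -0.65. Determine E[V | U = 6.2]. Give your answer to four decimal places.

11.7659

E[V | U=x] = μ_V + ρ(σ_V/σ_U)(x − μ_U) for jointly normal variables.
E[V | U=6.2] = 6.4 + (-0.65)·(5.7/2.9)·(6.2 − (10.4)) = 6.4 + (-1.2776)·(-4.2) = 11.7659.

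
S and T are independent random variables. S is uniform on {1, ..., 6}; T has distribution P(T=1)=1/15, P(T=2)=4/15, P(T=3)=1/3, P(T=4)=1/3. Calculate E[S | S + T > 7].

P(S + T > 7) = 29/90.
Summing S·P(x,y) over outcomes with S + T > 7 gives 77/45.
E[S | S + T > 7] = (77/45) / (29/90) = 154/29.

154/29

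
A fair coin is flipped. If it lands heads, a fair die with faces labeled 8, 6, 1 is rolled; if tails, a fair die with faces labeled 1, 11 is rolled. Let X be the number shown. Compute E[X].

E[X | heads] = (8+6+1)/3 = 5.
E[X | tails] = (1+11)/2 = 6.
By the law of total expectation,
E[X] = (1/2)·(5) + (1/2)·(6) = 11/2.

11/2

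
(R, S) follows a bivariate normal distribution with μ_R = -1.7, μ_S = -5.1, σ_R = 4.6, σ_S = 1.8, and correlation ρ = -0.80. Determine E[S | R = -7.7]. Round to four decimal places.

-3.2217

E[S | R=x] = μ_S + ρ(σ_S/σ_R)(x − μ_R) for jointly normal variables.
E[S | R=-7.7] = -5.1 + (-0.80)·(1.8/4.6)·(-7.7 − (-1.7)) = -5.1 + (-0.313043)·(-6) = -3.2217.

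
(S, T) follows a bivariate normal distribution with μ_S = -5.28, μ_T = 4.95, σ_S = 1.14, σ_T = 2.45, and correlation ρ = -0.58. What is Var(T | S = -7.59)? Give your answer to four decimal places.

The conditional variance in a bivariate normal is σ_T²(1 − ρ²), independent of x.
Var(T | S=-7.59) = (2.45)²·(1 − (-0.58)²) = 6.0025·0.6636 = 3.9833.

3.9833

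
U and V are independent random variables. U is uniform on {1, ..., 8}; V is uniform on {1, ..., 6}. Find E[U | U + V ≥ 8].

P(U + V ≥ 8) = 9/16.
Summing U·P(x,y) over outcomes with U + V ≥ 8 gives 10/3.
E[U | U + V ≥ 8] = (10/3) / (9/16) = 160/27.

160/27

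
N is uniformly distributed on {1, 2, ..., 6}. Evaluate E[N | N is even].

4

Given N is even, N is equally likely to be any of {2, 4, 6}.
E[N | N is even] = (2 + 4 + 6) / 3 = 4.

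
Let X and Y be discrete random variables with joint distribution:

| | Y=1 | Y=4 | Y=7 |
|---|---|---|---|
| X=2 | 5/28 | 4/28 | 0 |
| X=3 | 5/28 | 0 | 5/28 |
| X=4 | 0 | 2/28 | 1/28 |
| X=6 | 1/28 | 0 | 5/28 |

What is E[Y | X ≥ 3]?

91/19

P(X ≥ 3) = 19/28.
Σ Y·P over the event = 1·(5/28) + 7·(5/28) + 4·(2/28) + 7·(1/28) + 1·(1/28) + 7·(5/28) = 13/4.
E[Y | X ≥ 3] = (13/4) / (19/28) = 91/19.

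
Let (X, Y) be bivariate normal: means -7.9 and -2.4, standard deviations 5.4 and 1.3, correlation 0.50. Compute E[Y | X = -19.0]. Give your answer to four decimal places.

-3.7361

The regression of Y on X has slope ρ·σ_Y/σ_X and passes through (μ_X, μ_Y).
E[Y | X=-19.0] = -2.4 + (0.50)·(1.3/5.4)·(-19.0 − (-7.9)) = -2.4 + (0.12037)·(-11.1) = -3.7361.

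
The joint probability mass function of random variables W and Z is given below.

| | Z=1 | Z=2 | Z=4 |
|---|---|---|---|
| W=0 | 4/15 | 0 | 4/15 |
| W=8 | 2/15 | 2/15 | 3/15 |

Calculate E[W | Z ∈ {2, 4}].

40/9

P(Z ∈ {2, 4}) = 3/5.
Σ W·P over the event = 0·(4/15) + 8·(2/15) + 8·(3/15) = 8/3.
E[W | Z ∈ {2, 4}] = (8/3) / (3/5) = 40/9.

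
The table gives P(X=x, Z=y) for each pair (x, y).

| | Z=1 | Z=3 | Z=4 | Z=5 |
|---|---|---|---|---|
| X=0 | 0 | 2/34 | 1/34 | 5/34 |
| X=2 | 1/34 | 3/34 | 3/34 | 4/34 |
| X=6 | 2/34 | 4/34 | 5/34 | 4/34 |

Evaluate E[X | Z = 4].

P(Z = 4) = 9/34.
Summing X·P(X=x,Z=y) over the conditioning event gives 18/17.
E[X | Z = 4] = (18/17) / (9/34) = 4.

4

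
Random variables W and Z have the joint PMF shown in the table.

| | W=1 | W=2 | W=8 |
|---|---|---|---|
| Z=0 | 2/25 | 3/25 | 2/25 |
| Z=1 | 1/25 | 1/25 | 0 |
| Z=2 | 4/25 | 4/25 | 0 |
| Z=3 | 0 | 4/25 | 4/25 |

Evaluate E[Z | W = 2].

7/4

P(W = 2) = 12/25.
Σ Z·P over the event = 0·(3/25) + 1·(1/25) + 2·(4/25) + 3·(4/25) = 21/25.
E[Z | W = 2] = (21/25) / (12/25) = 7/4.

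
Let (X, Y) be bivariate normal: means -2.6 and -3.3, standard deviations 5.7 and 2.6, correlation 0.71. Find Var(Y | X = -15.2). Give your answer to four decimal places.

3.3523

Var(Y | X=x) = (1 − ρ²)·σ_Y².
Var(Y | X=-15.2) = (2.6)²·(1 − (0.71)²) = 6.76·0.4959 = 3.3523.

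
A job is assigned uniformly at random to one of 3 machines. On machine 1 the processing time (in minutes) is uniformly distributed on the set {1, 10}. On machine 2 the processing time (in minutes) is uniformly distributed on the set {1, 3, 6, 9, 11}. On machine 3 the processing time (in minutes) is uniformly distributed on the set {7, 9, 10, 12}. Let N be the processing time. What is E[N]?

E[N | machine 1] = (1+10)/2 = 11/2.
E[N | machine 2] = (1+3+6+9+11)/5 = 6.
E[N | machine 3] = (7+9+10+12)/4 = 19/2.
By the law of total expectation,
E[N] = (1/3)·(11/2) + (1/3)·(6) + (1/3)·(19/2) = 7.

7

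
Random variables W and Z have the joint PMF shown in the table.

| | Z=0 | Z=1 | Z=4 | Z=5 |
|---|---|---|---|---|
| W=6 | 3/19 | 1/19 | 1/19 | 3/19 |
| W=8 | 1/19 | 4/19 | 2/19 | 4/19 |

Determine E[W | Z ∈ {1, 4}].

15/2

P(Z ∈ {1, 4}) = 8/19.
Σ W·P over the event = 6·(1/19) + 6·(1/19) + 8·(4/19) + 8·(2/19) = 60/19.
E[W | Z ∈ {1, 4}] = (60/19) / (8/19) = 15/2.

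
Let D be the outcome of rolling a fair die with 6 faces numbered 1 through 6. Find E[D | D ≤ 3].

2

Given D ≤ 3, D is equally likely to be any of {1, 2, 3}.
E[D | D ≤ 3] = (1 + 2 + 3) / 3 = 2.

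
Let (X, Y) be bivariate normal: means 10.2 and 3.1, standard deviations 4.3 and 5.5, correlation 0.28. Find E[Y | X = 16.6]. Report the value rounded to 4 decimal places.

E[Y | X=x] = μ_Y + ρ(σ_Y/σ_X)(x − μ_X) for jointly normal variables.
E[Y | X=16.6] = 3.1 + (0.28)·(5.5/4.3)·(16.6 − (10.2)) = 3.1 + (0.35814)·(6.4) = 5.3921.

5.3921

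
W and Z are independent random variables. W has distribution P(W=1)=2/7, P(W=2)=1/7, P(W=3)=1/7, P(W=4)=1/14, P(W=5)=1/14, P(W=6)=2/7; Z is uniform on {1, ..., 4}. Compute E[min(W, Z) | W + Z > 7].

P(W + Z > 7) = 15/56.
Summing min(W,Z)·P(x,y) over outcomes with W + Z > 7 gives 47/56.
E[min(W, Z) | W + Z > 7] = (47/56) / (15/56) = 47/15.

47/15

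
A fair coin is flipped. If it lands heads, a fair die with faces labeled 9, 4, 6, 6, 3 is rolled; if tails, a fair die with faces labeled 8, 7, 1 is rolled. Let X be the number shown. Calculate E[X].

E[X | heads] = (9+4+6+6+3)/5 = 28/5.
E[X | tails] = (8+7+1)/3 = 16/3.
By the law of total expectation,
E[X] = (1/2)·(28/5) + (1/2)·(16/3) = 82/15.

82/15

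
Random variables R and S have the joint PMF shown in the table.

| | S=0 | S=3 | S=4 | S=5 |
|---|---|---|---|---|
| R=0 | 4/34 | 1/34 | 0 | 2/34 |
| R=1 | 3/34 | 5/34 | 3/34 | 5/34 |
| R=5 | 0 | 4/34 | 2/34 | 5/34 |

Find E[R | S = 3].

5/2

P(S = 3) = 5/17.
Σ R·P over the event = 0·(1/34) + 1·(5/34) + 5·(4/34) = 25/34.
E[R | S = 3] = (25/34) / (5/17) = 5/2.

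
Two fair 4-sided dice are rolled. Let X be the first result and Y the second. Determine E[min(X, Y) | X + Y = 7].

Outcomes with X + Y = 7: (3,4), (4,3), each with probability 1/16.
E[min(X, Y) | X + Y = 7] = (3 + 3) / 2 = 3.

3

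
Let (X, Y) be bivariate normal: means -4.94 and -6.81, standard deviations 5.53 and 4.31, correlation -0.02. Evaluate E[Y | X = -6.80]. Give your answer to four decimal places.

E[Y | X=x] = μ_Y + ρ(σ_Y/σ_X)(x − μ_X) for jointly normal variables.
E[Y | X=-6.80] = -6.81 + (-0.02)·(4.31/5.53)·(-6.80 − (-4.94)) = -6.81 + (-0.015588)·(-1.86) = -6.7810.

-6.7810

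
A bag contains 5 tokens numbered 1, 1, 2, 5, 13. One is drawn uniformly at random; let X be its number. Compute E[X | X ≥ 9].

P(X ≥ 9) = 1/5.
Σ over the event: 13·1/5 = 13/5.
E[X | X ≥ 9] = (13/5) / (1/5) = 13.

13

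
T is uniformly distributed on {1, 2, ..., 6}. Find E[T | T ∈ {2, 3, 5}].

P(T ∈ {2, 3, 5}) = 1/2.
Σ over the event: 2·1/6 + 3·1/6 + 5·1/6 = 5/3.
E[T | T ∈ {2, 3, 5}] = (5/3) / (1/2) = 10/3.

10/3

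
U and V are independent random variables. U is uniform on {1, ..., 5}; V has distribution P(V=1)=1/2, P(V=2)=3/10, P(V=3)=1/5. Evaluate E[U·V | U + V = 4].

33/10

P(U + V = 4) = 1/5.
Summing UV·P(x,y) over outcomes with U + V = 4 gives 33/50.
E[U·V | U + V = 4] = (33/50) / (1/5) = 33/10.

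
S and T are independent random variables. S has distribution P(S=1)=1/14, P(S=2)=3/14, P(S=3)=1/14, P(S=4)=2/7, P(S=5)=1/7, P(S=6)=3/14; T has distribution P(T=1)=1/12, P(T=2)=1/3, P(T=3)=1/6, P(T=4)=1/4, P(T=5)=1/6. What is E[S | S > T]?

P(S > T) = 23/42.
Summing S·P(x,y) over outcomes with S > T gives 449/168.
E[S | S > T] = (449/168) / (23/42) = 449/92.

449/92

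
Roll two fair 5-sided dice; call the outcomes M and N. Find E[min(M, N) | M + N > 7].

Outcomes with M + N > 7: (3,5), (4,4), (4,5), (5,3), (5,4), (5,5), each with probability 1/25.
E[min(M, N) | M + N > 7] = (3 + 4 + 4 + 3 + 4 + 5) / 6 = 23/6.

23/6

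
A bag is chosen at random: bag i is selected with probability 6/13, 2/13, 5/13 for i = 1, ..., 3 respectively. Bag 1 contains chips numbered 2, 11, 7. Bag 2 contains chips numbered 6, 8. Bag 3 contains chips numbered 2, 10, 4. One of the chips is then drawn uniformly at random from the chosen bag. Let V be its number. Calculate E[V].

242/39

E[V | bag 1] = (2+11+7)/3 = 20/3.
E[V | bag 2] = (6+8)/2 = 7.
E[V | bag 3] = (2+10+4)/3 = 16/3.
E[V] = (6/13)·(20/3) + (2/13)·(7) + (5/13)·(16/3) = 242/39.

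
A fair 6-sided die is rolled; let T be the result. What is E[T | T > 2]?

Given T > 2, T is equally likely to be any of {3, 4, 5, 6}.
E[T | T > 2] = (3 + 4 + 5 + 6) / 4 = 9/2.

9/2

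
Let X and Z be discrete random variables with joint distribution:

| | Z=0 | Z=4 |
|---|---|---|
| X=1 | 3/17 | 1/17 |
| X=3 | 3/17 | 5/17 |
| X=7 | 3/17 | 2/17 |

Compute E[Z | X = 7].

P(X = 7) = 5/17.
Σ Z·P over the event = 0·(3/17) + 4·(2/17) = 8/17.
E[Z | X = 7] = (8/17) / (5/17) = 8/5.

8/5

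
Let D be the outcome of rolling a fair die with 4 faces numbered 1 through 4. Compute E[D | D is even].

3

Given D is even, D is equally likely to be any of {2, 4}.
E[D | D is even] = (2 + 4) / 2 = 3.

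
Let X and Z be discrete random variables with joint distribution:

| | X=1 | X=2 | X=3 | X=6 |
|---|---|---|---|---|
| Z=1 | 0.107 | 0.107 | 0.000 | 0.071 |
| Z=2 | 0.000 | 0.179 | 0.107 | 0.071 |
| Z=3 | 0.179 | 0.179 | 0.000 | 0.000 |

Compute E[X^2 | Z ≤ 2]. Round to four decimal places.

P(Z ≤ 2) = 0.642.
Σ X^2·P over the event = 1·(0.107) + 4·(0.107) + 4·(0.179) + 9·(0.107) + 36·(0.071) + 36·(0.071) = 7.326.
E[X^2 | Z ≤ 2] = (7.326) / (0.642) = 11.4112.

11.4112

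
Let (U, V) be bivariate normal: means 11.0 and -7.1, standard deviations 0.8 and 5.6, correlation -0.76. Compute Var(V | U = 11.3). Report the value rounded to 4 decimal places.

13.2465

For a bivariate normal, Var(V | U=x) = σ_V²(1 − ρ²).
Var(V | U=11.3) = (5.6)²·(1 − (-0.76)²) = 31.36·0.4224 = 13.2465.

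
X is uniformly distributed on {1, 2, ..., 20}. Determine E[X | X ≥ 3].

P(X ≥ 3) = 9/10.
E[X | X ≥ 3] = (207/20) / (9/10) = 23/2.

23/2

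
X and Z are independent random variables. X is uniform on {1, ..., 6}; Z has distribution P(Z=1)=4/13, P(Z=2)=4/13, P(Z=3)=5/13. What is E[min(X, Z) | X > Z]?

P(X > Z) = 17/26.
Summing min(X,Z)·P(x,y) over outcomes with X > Z gives 97/78.
E[min(X, Z) | X > Z] = (97/78) / (17/26) = 97/51.

97/51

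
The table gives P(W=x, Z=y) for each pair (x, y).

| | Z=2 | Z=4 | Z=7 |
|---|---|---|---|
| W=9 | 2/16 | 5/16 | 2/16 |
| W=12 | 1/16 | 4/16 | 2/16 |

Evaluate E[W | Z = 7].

21/2

P(Z = 7) = 1/4.
Σ W·P over the event = 9·(2/16) + 12·(2/16) = 21/8.
E[W | Z = 7] = (21/8) / (1/4) = 21/2.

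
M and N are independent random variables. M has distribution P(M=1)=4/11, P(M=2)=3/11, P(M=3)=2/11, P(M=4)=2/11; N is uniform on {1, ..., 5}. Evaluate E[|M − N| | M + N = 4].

4/3

P(M + N = 4) = 9/55.
Summing |M−N|·P(x,y) over outcomes with M + N = 4 gives 12/55.
E[|M − N| | M + N = 4] = (12/55) / (9/55) = 4/3.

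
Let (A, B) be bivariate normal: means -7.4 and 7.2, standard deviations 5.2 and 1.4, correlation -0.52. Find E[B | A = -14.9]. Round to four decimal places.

For a bivariate normal, E[B | A=x] = μ_B + ρ·(σ_B/σ_A)·(x − μ_A).
E[B | A=-14.9] = 7.2 + (-0.52)·(1.4/5.2)·(-14.9 − (-7.4)) = 7.2 + (-0.14)·(-7.5) = 8.2500.

8.2500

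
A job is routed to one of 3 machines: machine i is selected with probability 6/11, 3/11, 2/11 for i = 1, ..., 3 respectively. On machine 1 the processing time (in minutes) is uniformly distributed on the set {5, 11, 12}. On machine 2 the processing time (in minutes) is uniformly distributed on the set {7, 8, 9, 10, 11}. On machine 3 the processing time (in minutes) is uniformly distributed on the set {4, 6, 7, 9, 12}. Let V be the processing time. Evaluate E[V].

491/55

E[V | machine 1] = (5+11+12)/3 = 28/3.
E[V | machine 2] = (7+8+9+10+11)/5 = 9.
E[V | machine 3] = (4+6+7+9+12)/5 = 38/5.
E[V] = (6/11)·(28/3) + (3/11)·(9) + (2/11)·(38/5) = 491/55.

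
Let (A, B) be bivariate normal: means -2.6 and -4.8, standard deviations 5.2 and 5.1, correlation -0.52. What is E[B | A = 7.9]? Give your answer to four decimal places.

-10.1550

For a bivariate normal, E[B | A=x] = μ_B + ρ·(σ_B/σ_A)·(x − μ_A).
E[B | A=7.9] = -4.8 + (-0.52)·(5.1/5.2)·(7.9 − (-2.6)) = -4.8 + (-0.51)·(10.5) = -10.1550.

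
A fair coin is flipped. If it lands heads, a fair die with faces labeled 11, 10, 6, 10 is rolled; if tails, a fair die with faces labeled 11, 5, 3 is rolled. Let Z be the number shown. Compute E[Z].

187/24

E[Z | heads] = (11+10+6+10)/4 = 37/4.
E[Z | tails] = (11+5+3)/3 = 19/3.
By the law of total expectation,
E[Z] = (1/2)·(37/4) + (1/2)·(19/3) = 187/24.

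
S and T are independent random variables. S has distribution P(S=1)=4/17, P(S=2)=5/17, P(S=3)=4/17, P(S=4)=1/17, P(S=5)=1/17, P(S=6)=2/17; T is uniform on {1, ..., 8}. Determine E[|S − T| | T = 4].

P(T = 4) = 1/8.
Summing |S−T|·P(x,y) over outcomes with T = 4 gives 31/136.
E[|S − T| | T = 4] = (31/136) / (1/8) = 31/17.

31/17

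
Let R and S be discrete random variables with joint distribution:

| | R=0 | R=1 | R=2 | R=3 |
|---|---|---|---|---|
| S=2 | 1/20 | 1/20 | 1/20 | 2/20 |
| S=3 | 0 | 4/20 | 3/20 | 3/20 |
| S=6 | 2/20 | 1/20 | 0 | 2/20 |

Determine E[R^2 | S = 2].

23/5

P(S = 2) = 1/4.
Σ R^2·P over the event = 0·(1/20) + 1·(1/20) + 4·(1/20) + 9·(2/20) = 23/20.
E[R^2 | S = 2] = (23/20) / (1/4) = 23/5.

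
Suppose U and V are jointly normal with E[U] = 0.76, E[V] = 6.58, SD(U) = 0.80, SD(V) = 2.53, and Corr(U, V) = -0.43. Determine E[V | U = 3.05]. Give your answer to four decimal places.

The regression of V on U has slope ρ·σ_V/σ_U and passes through (μ_U, μ_V).
E[V | U=3.05] = 6.58 + (-0.43)·(2.53/0.80)·(3.05 − (0.76)) = 6.58 + (-1.35987)·(2.29) = 3.4659.

3.4659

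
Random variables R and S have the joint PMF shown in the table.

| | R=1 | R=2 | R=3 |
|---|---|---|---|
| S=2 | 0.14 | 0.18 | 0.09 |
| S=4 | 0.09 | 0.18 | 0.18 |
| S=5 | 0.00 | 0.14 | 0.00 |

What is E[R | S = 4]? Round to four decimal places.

2.2000

P(S = 4) = 0.45.
Summing R·P(R=x,S=y) over the conditioning event gives 0.99.
E[R | S = 4] = (0.99) / (0.45) = 2.2000.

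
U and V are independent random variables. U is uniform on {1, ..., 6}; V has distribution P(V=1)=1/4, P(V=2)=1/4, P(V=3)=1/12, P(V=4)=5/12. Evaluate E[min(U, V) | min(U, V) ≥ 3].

29/8

P(min(U, V) ≥ 3) = 1/3.
Summing min(U,V)·P(x,y) over outcomes with min(U, V) ≥ 3 gives 29/24.
E[min(U, V) | min(U, V) ≥ 3] = (29/24) / (1/3) = 29/8.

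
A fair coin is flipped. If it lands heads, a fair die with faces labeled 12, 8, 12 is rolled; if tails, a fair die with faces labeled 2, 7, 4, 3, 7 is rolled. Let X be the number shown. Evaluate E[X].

E[X | heads] = (12+8+12)/3 = 32/3.
E[X | tails] = (2+7+4+3+7)/5 = 23/5.
By the law of total expectation,
E[X] = (1/2)·(32/3) + (1/2)·(23/5) = 229/30.

229/30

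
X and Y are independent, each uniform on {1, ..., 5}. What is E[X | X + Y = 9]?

9/2

Outcomes with X + Y = 9: (4,5), (5,4), each with probability 1/25.
E[X | X + Y = 9] = (4 + 5) / 2 = 9/2.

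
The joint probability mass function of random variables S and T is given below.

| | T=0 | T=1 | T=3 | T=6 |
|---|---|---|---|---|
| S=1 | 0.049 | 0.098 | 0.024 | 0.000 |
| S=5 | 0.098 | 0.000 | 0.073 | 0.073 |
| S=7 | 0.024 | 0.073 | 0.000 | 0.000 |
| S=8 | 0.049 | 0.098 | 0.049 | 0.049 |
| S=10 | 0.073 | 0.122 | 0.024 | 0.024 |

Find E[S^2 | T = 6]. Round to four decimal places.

P(T = 6) = 0.146.
Σ S^2·P over the event = 25·(0.073) + 64·(0.049) + 100·(0.024) = 7.361.
E[S^2 | T = 6] = (7.361) / (0.146) = 50.4178.

50.4178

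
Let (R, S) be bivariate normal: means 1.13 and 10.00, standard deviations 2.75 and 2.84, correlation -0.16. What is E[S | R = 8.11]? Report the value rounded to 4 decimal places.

8.8467

E[S | R=x] = μ_S + ρ(σ_S/σ_R)(x − μ_R) for jointly normal variables.
E[S | R=8.11] = 10.00 + (-0.16)·(2.84/2.75)·(8.11 − (1.13)) = 10.00 + (-0.165236)·(6.98) = 8.8467.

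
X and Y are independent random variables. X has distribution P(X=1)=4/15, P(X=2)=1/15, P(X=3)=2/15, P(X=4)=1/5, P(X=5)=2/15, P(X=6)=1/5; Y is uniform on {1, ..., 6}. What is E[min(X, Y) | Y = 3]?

P(Y = 3) = 1/6.
Summing min(X,Y)·P(x,y) over outcomes with Y = 3 gives 2/5.
E[min(X, Y) | Y = 3] = (2/5) / (1/6) = 12/5.

12/5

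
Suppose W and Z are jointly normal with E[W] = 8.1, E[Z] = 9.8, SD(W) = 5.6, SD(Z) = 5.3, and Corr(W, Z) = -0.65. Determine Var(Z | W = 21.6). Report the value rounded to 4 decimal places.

Var(Z | W=x) = (1 − ρ²)·σ_Z².
Var(Z | W=21.6) = (5.3)²·(1 − (-0.65)²) = 28.09·0.5775 = 16.2220.

16.2220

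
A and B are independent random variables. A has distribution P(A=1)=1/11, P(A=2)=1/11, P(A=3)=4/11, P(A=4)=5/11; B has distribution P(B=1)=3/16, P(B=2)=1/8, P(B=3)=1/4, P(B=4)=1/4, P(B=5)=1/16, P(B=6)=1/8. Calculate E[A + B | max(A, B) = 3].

P(max(A, B) = 3) = 1/4.
Summing (A+B)·P(x,y) over outcomes with max(A, B) = 3 gives 5/4.
E[A + B | max(A, B) = 3] = (5/4) / (1/4) = 5.

5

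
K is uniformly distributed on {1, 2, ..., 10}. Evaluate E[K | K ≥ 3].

Given K ≥ 3, K is equally likely to be any of {3, 4, 5, 6, 7, 8, 9, 10}.
E[K | K ≥ 3] = (3 + 4 + 5 + 6 + 7 + 8 + 9 + 10) / 8 = 13/2.

13/2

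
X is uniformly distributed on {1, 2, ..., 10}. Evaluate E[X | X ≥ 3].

Given X ≥ 3, X is equally likely to be any of {3, 4, 5, 6, 7, 8, 9, 10}.
E[X | X ≥ 3] = (3 + 4 + 5 + 6 + 7 + 8 + 9 + 10) / 8 = 13/2.

13/2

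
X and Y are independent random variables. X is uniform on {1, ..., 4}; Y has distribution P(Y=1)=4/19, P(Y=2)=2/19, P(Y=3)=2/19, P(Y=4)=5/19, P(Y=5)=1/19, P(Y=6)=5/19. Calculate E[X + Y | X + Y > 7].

96/11

P(X + Y > 7) = 11/38.
Summing (X+Y)·P(x,y) over outcomes with X + Y > 7 gives 48/19.
E[X + Y | X + Y > 7] = (48/19) / (11/38) = 96/11.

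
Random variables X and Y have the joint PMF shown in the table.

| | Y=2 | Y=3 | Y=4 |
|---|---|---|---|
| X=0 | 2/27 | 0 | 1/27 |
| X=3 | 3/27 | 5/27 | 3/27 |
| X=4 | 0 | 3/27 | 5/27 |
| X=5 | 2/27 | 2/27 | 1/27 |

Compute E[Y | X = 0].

P(X = 0) = 1/9.
Σ Y·P over the event = 2·(2/27) + 4·(1/27) = 8/27.
E[Y | X = 0] = (8/27) / (1/9) = 8/3.

8/3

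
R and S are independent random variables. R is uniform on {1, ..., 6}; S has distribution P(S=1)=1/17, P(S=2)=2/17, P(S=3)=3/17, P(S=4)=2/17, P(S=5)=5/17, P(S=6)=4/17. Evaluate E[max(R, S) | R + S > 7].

P(R + S > 7) = 9/17.
Summing max(R,S)·P(x,y) over outcomes with R + S > 7 gives 50/17.
E[max(R, S) | R + S > 7] = (50/17) / (9/17) = 50/9.

50/9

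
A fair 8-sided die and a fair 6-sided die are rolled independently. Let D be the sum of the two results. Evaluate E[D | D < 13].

344/45

P(D < 13) = 15/16.
E[D | D < 13] = (43/6) / (15/16) = 344/45.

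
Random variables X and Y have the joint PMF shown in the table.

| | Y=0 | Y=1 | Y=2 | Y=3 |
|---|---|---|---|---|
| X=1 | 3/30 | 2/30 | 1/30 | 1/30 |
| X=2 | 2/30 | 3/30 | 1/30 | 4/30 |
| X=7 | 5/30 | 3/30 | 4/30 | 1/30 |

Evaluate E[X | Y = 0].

21/5

P(Y = 0) = 1/3.
Σ X·P over the event = 1·(3/30) + 2·(2/30) + 7·(5/30) = 7/5.
E[X | Y = 0] = (7/5) / (1/3) = 21/5.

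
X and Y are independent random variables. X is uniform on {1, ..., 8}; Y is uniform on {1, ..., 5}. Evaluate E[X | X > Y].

29/5

P(X > Y) = 5/8.
Summing X·P(x,y) over outcomes with X > Y gives 29/8.
E[X | X > Y] = (29/8) / (5/8) = 29/5.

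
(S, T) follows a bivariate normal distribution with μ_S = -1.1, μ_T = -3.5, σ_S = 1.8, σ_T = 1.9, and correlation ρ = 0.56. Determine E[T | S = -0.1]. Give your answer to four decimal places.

-2.9089

The regression of T on S has slope ρ·σ_T/σ_S and passes through (μ_S, μ_T).
E[T | S=-0.1] = -3.5 + (0.56)·(1.9/1.8)·(-0.1 − (-1.1)) = -3.5 + (0.59111)·(1) = -2.9089.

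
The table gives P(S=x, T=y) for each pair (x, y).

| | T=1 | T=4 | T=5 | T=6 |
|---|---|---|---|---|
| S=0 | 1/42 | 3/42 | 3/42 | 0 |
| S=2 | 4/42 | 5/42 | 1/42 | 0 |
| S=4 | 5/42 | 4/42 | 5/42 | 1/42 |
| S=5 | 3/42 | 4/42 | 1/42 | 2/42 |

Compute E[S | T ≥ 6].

P(T ≥ 6) = 1/14.
Σ S·P over the event = 4·(1/42) + 5·(2/42) = 1/3.
E[S | T ≥ 6] = (1/3) / (1/14) = 14/3.

14/3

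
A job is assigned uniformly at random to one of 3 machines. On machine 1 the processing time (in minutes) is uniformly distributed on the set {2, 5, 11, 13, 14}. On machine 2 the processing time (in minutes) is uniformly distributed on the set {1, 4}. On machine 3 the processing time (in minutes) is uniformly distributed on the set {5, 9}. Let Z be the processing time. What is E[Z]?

37/6

E[Z | machine 1] = (2+5+11+13+14)/5 = 9.
E[Z | machine 2] = (1+4)/2 = 5/2.
E[Z | machine 3] = (5+9)/2 = 7.
E[Z] = (1/3)·(9) + (1/3)·(5/2) + (1/3)·(7) = 37/6.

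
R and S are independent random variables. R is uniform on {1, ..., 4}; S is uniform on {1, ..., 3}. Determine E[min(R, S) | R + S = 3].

1

Outcomes with R + S = 3: (1,2), (2,1), each with probability 1/12.
E[min(R, S) | R + S = 3] = (1 + 1) / 2 = 1.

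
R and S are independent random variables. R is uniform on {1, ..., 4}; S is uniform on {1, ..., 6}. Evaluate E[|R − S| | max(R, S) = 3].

6/5

P(max(R, S) = 3) = 5/24.
Summing |R−S|·P(x,y) over outcomes with max(R, S) = 3 gives 1/4.
E[|R − S| | max(R, S) = 3] = (1/4) / (5/24) = 6/5.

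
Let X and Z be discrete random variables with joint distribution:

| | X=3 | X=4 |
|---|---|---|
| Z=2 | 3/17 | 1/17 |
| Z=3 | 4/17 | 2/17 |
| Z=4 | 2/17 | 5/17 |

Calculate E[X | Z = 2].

13/4

P(Z = 2) = 4/17.
Σ X·P over the event = 3·(3/17) + 4·(1/17) = 13/17.
E[X | Z = 2] = (13/17) / (4/17) = 13/4.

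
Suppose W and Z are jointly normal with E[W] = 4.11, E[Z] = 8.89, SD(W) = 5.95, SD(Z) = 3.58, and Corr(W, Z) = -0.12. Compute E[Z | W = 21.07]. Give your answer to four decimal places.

For a bivariate normal, E[Z | W=x] = μ_Z + ρ·(σ_Z/σ_W)·(x − μ_W).
E[Z | W=21.07] = 8.89 + (-0.12)·(3.58/5.95)·(21.07 − (4.11)) = 8.89 + (-0.072202)·(16.96) = 7.6655.

7.6655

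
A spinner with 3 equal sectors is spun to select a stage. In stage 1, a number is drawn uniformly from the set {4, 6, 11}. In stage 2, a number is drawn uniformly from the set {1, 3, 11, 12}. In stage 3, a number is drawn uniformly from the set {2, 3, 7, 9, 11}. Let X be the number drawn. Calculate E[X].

E[X | stage 1] = (4+6+11)/3 = 7.
E[X | stage 2] = (1+3+11+12)/4 = 27/4.
E[X | stage 3] = (2+3+7+9+11)/5 = 32/5.
E[X] = (1/3)·(7) + (1/3)·(27/4) + (1/3)·(32/5) = 403/60.

403/60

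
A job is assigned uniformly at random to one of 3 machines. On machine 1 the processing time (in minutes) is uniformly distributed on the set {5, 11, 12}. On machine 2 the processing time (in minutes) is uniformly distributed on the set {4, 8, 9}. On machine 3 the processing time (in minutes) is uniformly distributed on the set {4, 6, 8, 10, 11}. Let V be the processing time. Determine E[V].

362/45

E[V | machine 1] = (5+11+12)/3 = 28/3.
E[V | machine 2] = (4+8+9)/3 = 7.
E[V | machine 3] = (4+6+8+10+11)/5 = 39/5.
By the law of total expectation,
E[V] = (1/3)·(28/3) + (1/3)·(7) + (1/3)·(39/5) = 362/45.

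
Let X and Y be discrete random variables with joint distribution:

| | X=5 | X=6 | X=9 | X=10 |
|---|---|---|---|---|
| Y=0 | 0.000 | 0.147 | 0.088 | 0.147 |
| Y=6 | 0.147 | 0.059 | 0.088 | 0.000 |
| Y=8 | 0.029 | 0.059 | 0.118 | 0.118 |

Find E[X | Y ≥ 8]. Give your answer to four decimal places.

P(Y ≥ 8) = 0.324.
Σ X·P over the event = 5·(0.029) + 6·(0.059) + 9·(0.118) + 10·(0.118) = 2.741.
E[X | Y ≥ 8] = (2.741) / (0.324) = 8.4599.

8.4599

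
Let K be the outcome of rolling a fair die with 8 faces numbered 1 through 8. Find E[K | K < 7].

Given K < 7, K is equally likely to be any of {1, 2, 3, 4, 5, 6}.
E[K | K < 7] = (1 + 2 + 3 + 4 + 5 + 6) / 6 = 7/2.

7/2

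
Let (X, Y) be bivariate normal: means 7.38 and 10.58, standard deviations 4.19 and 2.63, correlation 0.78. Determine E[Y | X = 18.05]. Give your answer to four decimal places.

15.8040

The regression of Y on X has slope ρ·σ_Y/σ_X and passes through (μ_X, μ_Y).
E[Y | X=18.05] = 10.58 + (0.78)·(2.63/4.19)·(18.05 − (7.38)) = 10.58 + (0.489594)·(10.67) = 15.8040.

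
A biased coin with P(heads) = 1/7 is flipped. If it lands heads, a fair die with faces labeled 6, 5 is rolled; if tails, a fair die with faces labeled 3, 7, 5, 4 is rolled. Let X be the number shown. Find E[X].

34/7

E[X | heads] = (6+5)/2 = 11/2.
E[X | tails] = (3+7+5+4)/4 = 19/4.
By the law of total expectation,
E[X] = (1/7)·(11/2) + (6/7)·(19/4) = 34/7.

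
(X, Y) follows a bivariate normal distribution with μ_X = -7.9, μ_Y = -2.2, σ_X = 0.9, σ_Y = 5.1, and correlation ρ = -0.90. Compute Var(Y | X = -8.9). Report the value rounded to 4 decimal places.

For a bivariate normal, Var(Y | X=x) = σ_Y²(1 − ρ²).
Var(Y | X=-8.9) = (5.1)²·(1 − (-0.90)²) = 26.01·0.19 = 4.9419.

4.9419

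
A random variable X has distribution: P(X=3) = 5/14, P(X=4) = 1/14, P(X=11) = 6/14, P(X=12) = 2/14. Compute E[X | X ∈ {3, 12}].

P(X ∈ {3, 12}) = 1/2.
Σ over the event: 3·5/14 + 12·1/7 = 39/14.
E[X | X ∈ {3, 12}] = (39/14) / (1/2) = 39/7.

39/7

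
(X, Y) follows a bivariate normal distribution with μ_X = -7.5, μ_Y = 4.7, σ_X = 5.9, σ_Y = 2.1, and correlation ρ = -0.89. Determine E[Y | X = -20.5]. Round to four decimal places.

E[Y | X=x] = μ_Y + ρ(σ_Y/σ_X)(x − μ_X) for jointly normal variables.
E[Y | X=-20.5] = 4.7 + (-0.89)·(2.1/5.9)·(-20.5 − (-7.5)) = 4.7 + (-0.31678)·(-13) = 8.8181.

8.8181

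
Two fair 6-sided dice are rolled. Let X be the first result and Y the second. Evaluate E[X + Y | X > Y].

7

P(X > Y) = 5/12.
Summing (X+Y)·P(x,y) over outcomes with X > Y gives 35/12.
E[X + Y | X > Y] = (35/12) / (5/12) = 7.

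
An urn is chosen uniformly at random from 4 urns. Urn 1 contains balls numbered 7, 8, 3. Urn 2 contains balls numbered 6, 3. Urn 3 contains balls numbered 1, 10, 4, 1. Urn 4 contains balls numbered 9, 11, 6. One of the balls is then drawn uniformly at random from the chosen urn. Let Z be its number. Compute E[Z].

139/24

E[Z | urn 1] = (7+8+3)/3 = 6.
E[Z | urn 2] = (6+3)/2 = 9/2.
E[Z | urn 3] = (1+10+4+1)/4 = 4.
E[Z | urn 4] = (9+11+6)/3 = 26/3.
E[Z] = (1/4)·(6) + (1/4)·(9/2) + (1/4)·(4) + (1/4)·(26/3) = 139/24.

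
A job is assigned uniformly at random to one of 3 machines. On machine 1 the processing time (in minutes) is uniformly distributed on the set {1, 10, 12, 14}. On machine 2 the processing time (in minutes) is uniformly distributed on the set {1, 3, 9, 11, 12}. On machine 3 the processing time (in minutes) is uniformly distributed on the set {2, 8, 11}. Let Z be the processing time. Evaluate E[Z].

E[Z | machine 1] = (1+10+12+14)/4 = 37/4.
E[Z | machine 2] = (1+3+9+11+12)/5 = 36/5.
E[Z | machine 3] = (2+8+11)/3 = 7.
E[Z] = (1/3)·(37/4) + (1/3)·(36/5) + (1/3)·(7) = 469/60.

469/60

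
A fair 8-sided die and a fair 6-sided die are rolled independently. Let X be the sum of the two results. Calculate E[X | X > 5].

172/19

P(X > 5) = 19/24.
E[X | X > 5] = (43/6) / (19/24) = 172/19.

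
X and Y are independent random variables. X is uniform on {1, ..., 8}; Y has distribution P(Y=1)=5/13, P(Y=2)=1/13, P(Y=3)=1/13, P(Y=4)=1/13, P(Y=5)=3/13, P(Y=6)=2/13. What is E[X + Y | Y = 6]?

21/2

P(Y = 6) = 2/13.
Summing (X+Y)·P(x,y) over outcomes with Y = 6 gives 21/13.
E[X + Y | Y = 6] = (21/13) / (2/13) = 21/2.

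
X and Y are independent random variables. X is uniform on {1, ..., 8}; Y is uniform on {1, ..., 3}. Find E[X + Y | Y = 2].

P(Y = 2) = 1/3.
Summing (X+Y)·P(x,y) over outcomes with Y = 2 gives 13/6.
E[X + Y | Y = 2] = (13/6) / (1/3) = 13/2.

13/2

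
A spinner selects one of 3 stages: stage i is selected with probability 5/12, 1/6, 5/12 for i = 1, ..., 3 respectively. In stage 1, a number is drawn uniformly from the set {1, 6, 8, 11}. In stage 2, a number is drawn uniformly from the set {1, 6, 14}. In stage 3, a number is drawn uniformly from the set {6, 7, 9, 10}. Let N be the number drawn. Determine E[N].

173/24

E[N | stage 1] = (1+6+8+11)/4 = 13/2.
E[N | stage 2] = (1+6+14)/3 = 7.
E[N | stage 3] = (6+7+9+10)/4 = 8.
By the law of total expectation,
E[N] = (5/12)·(13/2) + (1/6)·(7) + (5/12)·(8) = 173/24.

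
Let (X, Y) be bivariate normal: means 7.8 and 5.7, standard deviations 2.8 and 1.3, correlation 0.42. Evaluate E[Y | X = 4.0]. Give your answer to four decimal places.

4.9590

The regression of Y on X has slope ρ·σ_Y/σ_X and passes through (μ_X, μ_Y).
E[Y | X=4.0] = 5.7 + (0.42)·(1.3/2.8)·(4.0 − (7.8)) = 5.7 + (0.195)·(-3.8) = 4.9590.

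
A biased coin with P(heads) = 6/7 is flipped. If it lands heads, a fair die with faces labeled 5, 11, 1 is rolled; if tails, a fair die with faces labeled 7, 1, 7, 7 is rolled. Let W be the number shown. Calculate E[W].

E[W | heads] = (5+11+1)/3 = 17/3.
E[W | tails] = (7+1+7+7)/4 = 11/2.
By the law of total expectation,
E[W] = (6/7)·(17/3) + (1/7)·(11/2) = 79/14.

79/14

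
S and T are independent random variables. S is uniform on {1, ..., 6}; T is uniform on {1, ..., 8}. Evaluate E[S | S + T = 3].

Outcomes with S + T = 3: (1,2), (2,1), each with probability 1/48.
E[S | S + T = 3] = (1 + 2) / 2 = 3/2.

3/2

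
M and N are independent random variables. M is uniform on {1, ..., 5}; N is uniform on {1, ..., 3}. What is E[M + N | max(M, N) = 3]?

24/5

Outcomes with max(M, N) = 3: (1,3), (2,3), (3,1), (3,2), (3,3), each with probability 1/15.
E[M + N | max(M, N) = 3] = (4 + 5 + 4 + 5 + 6) / 5 = 24/5.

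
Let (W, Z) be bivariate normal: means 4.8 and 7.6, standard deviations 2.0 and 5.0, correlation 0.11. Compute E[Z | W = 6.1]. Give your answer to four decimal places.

7.9575

For a bivariate normal, E[Z | W=x] = μ_Z + ρ·(σ_Z/σ_W)·(x − μ_W).
E[Z | W=6.1] = 7.6 + (0.11)·(5.0/2.0)·(6.1 − (4.8)) = 7.6 + (0.275)·(1.3) = 7.9575.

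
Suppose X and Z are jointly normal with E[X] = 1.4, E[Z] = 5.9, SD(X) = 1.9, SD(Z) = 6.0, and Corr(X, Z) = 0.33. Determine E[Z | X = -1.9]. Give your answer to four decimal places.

E[Z | X=x] = μ_Z + ρ(σ_Z/σ_X)(x − μ_X) for jointly normal variables.
E[Z | X=-1.9] = 5.9 + (0.33)·(6.0/1.9)·(-1.9 − (1.4)) = 5.9 + (1.0421)·(-3.3) = 2.4611.

2.4611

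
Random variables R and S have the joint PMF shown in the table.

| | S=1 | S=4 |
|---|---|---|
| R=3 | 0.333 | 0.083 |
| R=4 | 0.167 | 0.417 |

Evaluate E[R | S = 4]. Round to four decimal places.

P(S = 4) = 0.500.
Σ R·P over the event = 3·(0.083) + 4·(0.417) = 1.917.
E[R | S = 4] = (1.917) / (0.500) = 3.8340.

3.8340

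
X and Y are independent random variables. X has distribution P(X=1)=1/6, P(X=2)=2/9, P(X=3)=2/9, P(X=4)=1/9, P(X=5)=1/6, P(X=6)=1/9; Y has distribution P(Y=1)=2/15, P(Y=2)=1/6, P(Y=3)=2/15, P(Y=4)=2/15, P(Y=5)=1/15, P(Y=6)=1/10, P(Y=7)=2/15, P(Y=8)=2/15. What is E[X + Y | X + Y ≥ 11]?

P(X + Y ≥ 11) = 91/540.
Summing (X+Y)·P(x,y) over outcomes with X + Y ≥ 11 gives 1091/540.
E[X + Y | X + Y ≥ 11] = (1091/540) / (91/540) = 1091/91.

1091/91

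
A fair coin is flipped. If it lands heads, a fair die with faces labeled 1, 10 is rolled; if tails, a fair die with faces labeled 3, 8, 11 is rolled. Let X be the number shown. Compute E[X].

77/12

E[X | heads] = (1+10)/2 = 11/2.
E[X | tails] = (3+8+11)/3 = 22/3.
By the law of total expectation,
E[X] = (1/2)·(11/2) + (1/2)·(22/3) = 77/12.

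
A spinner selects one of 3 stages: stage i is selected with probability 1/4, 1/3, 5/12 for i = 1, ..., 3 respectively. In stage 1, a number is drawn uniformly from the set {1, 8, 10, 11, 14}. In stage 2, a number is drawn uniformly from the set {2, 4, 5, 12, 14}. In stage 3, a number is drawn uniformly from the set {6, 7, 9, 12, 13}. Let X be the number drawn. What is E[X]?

103/12

E[X | stage 1] = (1+8+10+11+14)/5 = 44/5.
E[X | stage 2] = (2+4+5+12+14)/5 = 37/5.
E[X | stage 3] = (6+7+9+12+13)/5 = 47/5.
E[X] = (1/4)·(44/5) + (1/3)·(37/5) + (5/12)·(47/5) = 103/12.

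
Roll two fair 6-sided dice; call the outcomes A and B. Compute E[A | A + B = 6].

3

Outcomes with A + B = 6: (1,5), (2,4), (3,3), (4,2), (5,1), each with probability 1/36.
E[A | A + B = 6] = (1 + 2 + 3 + 4 + 5) / 5 = 3.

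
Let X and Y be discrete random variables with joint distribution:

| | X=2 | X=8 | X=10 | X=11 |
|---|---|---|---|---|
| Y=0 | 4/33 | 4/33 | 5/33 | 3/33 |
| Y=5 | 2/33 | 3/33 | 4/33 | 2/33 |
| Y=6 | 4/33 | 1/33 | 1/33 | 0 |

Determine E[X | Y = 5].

90/11

P(Y = 5) = 1/3.
Σ X·P over the event = 2·(2/33) + 8·(3/33) + 10·(4/33) + 11·(2/33) = 30/11.
E[X | Y = 5] = (30/11) / (1/3) = 90/11.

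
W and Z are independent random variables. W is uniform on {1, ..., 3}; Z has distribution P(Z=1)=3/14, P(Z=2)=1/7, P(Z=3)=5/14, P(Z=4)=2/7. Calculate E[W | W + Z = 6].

23/9

P(W + Z = 6) = 3/14.
Summing W·P(x,y) over outcomes with W + Z = 6 gives 23/42.
E[W | W + Z = 6] = (23/42) / (3/14) = 23/9.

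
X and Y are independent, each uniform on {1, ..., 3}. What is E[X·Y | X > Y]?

11/3

P(X > Y) = 1/3.
Summing XY·P(x,y) over outcomes with X > Y gives 11/9.
E[X·Y | X > Y] = (11/9) / (1/3) = 11/3.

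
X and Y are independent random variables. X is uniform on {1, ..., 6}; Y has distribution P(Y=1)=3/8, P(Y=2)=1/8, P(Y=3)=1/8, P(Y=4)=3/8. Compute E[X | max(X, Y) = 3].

P(max(X, Y) = 3) = 7/48.
Summing X·P(x,y) over outcomes with max(X, Y) = 3 gives 3/8.
E[X | max(X, Y) = 3] = (3/8) / (7/48) = 18/7.

18/7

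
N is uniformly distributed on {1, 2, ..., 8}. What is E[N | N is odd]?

4

Given N is odd, N is equally likely to be any of {1, 3, 5, 7}.
E[N | N is odd] = (1 + 3 + 5 + 7) / 4 = 4.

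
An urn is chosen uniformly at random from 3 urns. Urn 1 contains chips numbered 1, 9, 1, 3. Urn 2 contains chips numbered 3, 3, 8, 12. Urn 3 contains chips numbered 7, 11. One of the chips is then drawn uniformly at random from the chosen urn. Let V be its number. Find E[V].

19/3

E[V | urn 1] = (1+9+1+3)/4 = 7/2.
E[V | urn 2] = (3+3+8+12)/4 = 13/2.
E[V | urn 3] = (7+11)/2 = 9.
E[V] = (1/3)·(7/2) + (1/3)·(13/2) + (1/3)·(9) = 19/3.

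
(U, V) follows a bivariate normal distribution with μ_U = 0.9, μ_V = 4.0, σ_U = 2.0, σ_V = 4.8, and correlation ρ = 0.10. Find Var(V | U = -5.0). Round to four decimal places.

Var(V | U=x) = (1 − ρ²)·σ_V².
Var(V | U=-5.0) = (4.8)²·(1 − (0.10)²) = 23.04·0.99 = 22.8096.

22.8096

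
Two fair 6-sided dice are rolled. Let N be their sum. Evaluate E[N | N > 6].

26/3

P(N > 6) = 7/12.
Σ over the event: 7·1/6 + 8·5/36 + 9·1/9 + 10·1/12 + 11·1/18 + 12·1/36 = 91/18.
E[N | N > 6] = (91/18) / (7/12) = 26/3.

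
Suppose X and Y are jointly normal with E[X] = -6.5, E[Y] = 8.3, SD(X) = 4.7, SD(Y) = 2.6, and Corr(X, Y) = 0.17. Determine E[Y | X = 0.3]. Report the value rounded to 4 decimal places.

E[Y | X=x] = μ_Y + ρ(σ_Y/σ_X)(x − μ_X) for jointly normal variables.
E[Y | X=0.3] = 8.3 + (0.17)·(2.6/4.7)·(0.3 − (-6.5)) = 8.3 + (0.094043)·(6.8) = 8.9395.

8.9395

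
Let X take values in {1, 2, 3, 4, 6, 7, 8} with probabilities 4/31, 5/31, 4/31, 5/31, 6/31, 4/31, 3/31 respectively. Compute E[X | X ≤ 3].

2

P(X ≤ 3) = 13/31.
Σ over the event: 1·4/31 + 2·5/31 + 3·4/31 = 26/31.
E[X | X ≤ 3] = (26/31) / (13/31) = 2.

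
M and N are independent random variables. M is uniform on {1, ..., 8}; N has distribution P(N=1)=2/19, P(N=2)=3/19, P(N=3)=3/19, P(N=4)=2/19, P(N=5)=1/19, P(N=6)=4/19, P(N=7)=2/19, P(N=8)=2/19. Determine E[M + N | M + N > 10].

607/48

P(M + N > 10) = 6/19.
Summing (M+N)·P(x,y) over outcomes with M + N > 10 gives 607/152.
E[M + N | M + N > 10] = (607/152) / (6/19) = 607/48.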